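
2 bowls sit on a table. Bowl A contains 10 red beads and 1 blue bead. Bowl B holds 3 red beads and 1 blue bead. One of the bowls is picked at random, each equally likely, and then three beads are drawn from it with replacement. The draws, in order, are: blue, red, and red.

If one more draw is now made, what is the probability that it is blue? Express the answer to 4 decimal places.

0.1946

Under each hypothesis, the probability of the observed sequence is: P(data | bowl A) = (1/11)(10/11)(10/11) = 0.075131; P(data | bowl B) = (1/4)(3/4)(3/4) = 0.14062.
Multiplying each by its prior: 1/2 · 0.075131 = 0.037566, 1/2 · 0.14062 = 0.070312; summing to 0.10788.
The posterior is then P(bowl A | data) = 0.34822, P(bowl B | data) = 0.65178.
The predictive probability is P(blue next | data) = (1/11)(0.34822) + (1/4)(0.65178) = 0.1946.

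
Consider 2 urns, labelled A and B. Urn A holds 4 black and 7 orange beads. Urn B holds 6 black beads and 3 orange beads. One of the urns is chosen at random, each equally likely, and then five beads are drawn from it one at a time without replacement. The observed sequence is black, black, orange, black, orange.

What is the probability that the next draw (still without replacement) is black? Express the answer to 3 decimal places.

0.589

Compute the likelihood of the observed sequence for each case: P(data | urn A) = (4/11)(3/10)(7/9)(2/8)(6/7) = 0.018182; P(data | urn B) = (6/9)(5/8)(3/7)(4/6)(2/5) = 0.047619.
Weighting by the prior gives 1/2 · 0.018182 = 0.0090909, 1/2 · 0.047619 = 0.02381; with total 0.0329.
Dividing through by the total gives posterior P(urn A | data) = 0.27632, P(urn B | data) = 0.72368.
So P(black next | data) = Σ P(black next | H) P(H | data) = (1/6)(0.27632) + (3/4)(0.72368) = 0.58882.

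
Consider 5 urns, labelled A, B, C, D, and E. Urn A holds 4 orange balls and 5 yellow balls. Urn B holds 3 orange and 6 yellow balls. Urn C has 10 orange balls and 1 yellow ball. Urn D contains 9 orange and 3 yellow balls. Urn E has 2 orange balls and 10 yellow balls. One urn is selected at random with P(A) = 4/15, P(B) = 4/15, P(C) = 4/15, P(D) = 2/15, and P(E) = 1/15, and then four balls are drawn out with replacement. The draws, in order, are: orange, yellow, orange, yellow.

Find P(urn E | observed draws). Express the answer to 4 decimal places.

Compute the likelihood of the observed sequence for each case: P(data | urn A) = (4/9)(5/9)(4/9)(5/9) = 0.060966; P(data | urn B) = (3/9)(6/9)(3/9)(6/9) = 0.049383; P(data | urn C) = (10/11)(1/11)(10/11)(1/11) = 0.0068301; P(data | urn D) = (9/12)(3/12)(9/12)(3/12) = 0.035156; P(data | urn E) = (2/12)(10/12)(2/12)(10/12) = 0.01929.
Weighting by the prior gives 4/15 · 0.060966 = 0.016258, 4/15 · 0.049383 = 0.013169, 4/15 · 0.0068301 = 0.0018214, 2/15 · 0.035156 = 0.0046875, 1/15 · 0.01929 = 0.001286; summing to 0.037221.
By Bayes' rule, P(urn E | data) = (0.001286) / (0.037221) = 0.03455.

0.0346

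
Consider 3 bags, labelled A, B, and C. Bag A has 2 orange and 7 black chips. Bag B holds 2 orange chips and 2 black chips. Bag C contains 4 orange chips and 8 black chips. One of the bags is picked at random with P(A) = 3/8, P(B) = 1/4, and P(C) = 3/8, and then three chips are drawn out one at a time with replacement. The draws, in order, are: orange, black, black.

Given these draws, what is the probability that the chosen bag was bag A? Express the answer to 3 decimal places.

For each hypothesis, P(data | H) works out to: P(data | bag A) = (2/9)(7/9)(7/9) = 0.13443; P(data | bag B) = (2/4)(2/4)(2/4) = 0.125; P(data | bag C) = (4/12)(8/12)(8/12) = 0.14815.
The prior-weighted likelihoods are 3/8 · 0.13443 = 0.050412, 1/4 · 0.125 = 0.03125, 3/8 · 0.14815 = 0.055556; with total 0.13722.
Therefore the posterior P(bag A | data) = (0.050412) / (0.13722) = 0.36739.

0.367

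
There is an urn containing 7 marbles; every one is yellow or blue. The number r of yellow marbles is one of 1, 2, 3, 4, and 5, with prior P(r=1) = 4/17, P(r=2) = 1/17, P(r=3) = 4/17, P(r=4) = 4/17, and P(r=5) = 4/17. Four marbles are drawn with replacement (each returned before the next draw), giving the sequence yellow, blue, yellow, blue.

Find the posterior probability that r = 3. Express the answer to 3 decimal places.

0.321

Under each hypothesis, the probability of the observed sequence is: P(data | r = 1) = (1/7)(6/7)(1/7)(6/7) = 0.014994; P(data | r = 2) = (2/7)(5/7)(2/7)(5/7) = 0.041649; P(data | r = 3) = (3/7)(4/7)(3/7)(4/7) = 0.059975; P(data | r = 4) = (4/7)(3/7)(4/7)(3/7) = 0.059975; P(data | r = 5) = (5/7)(2/7)(5/7)(2/7) = 0.041649.
The prior-weighted likelihoods are 4/17 · 0.014994 = 0.0035279, 1/17 · 0.041649 = 0.00245, 4/17 · 0.059975 = 0.014112, 4/17 · 0.059975 = 0.014112, 4/17 · 0.041649 = 0.0097998; these sum to 0.044001.
So P(r = 3 | data) = (0.014112) / (0.044001) = 0.32071.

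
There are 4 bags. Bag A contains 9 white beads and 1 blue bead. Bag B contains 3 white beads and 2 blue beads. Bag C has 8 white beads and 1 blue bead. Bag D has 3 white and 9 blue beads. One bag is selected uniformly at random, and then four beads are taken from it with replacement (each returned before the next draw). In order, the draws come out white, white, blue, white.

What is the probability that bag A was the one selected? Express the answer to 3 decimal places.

0.293

Under each hypothesis, the probability of the observed sequence is: P(data | bag A) = (9/10)(9/10)(1/10)(9/10) = 0.0729; P(data | bag B) = (3/5)(3/5)(2/5)(3/5) = 0.0864; P(data | bag C) = (8/9)(8/9)(1/9)(8/9) = 0.078037; P(data | bag D) = (3/12)(3/12)(9/12)(3/12) = 0.011719.
Multiplying each by its prior: 1/4 · 0.0729 = 0.018225, 1/4 · 0.0864 = 0.0216, 1/4 · 0.078037 = 0.019509, 1/4 · 0.011719 = 0.0029297; summing to 0.062264.
Hence P(bag A | data) = (0.018225) / (0.062264) = 0.29271.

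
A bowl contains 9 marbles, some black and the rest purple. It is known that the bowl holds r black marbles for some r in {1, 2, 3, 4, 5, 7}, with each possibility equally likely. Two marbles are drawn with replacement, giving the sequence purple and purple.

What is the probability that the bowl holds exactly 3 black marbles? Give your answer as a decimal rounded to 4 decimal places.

Under each hypothesis, the probability of the observed sequence is: P(data | r = 1) = (8/9)(8/9) = 64/81; P(data | r = 2) = (7/9)(7/9) = 49/81; P(data | r = 3) = (6/9)(6/9) = 4/9; P(data | r = 4) = (5/9)(5/9) = 25/81; P(data | r = 5) = (4/9)(4/9) = 16/81; P(data | r = 7) = (2/9)(2/9) = 4/81.
Weighting by the prior gives 1/6 · 64/81 = 32/243, 1/6 · 49/81 = 49/486, 1/6 · 4/9 = 2/27, 1/6 · 25/81 = 25/486, 1/6 · 16/81 = 8/243, 1/6 · 4/81 = 2/243; with total 97/243.
By Bayes' rule, P(r = 3 | data) = (2/27) / (97/243) = 18/97.

0.1856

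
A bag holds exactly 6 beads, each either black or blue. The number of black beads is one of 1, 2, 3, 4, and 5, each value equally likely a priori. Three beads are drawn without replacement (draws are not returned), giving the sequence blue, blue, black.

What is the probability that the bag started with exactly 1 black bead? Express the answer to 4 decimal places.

0.2857

Under each hypothesis, the probability of the observed sequence is: P(data | r = 1) = (5/6)(4/5)(1/4) = 1/6; P(data | r = 2) = (4/6)(3/5)(2/4) = 1/5; P(data | r = 3) = (3/6)(2/5)(3/4) = 3/20; P(data | r = 4) = (2/6)(1/5)(4/4) = 1/15; P(data | r = 5) = (1/6)(0/5) = 0.
Weighting by the prior gives 1/5 · 1/6 = 1/30, 1/5 · 1/5 = 1/25, 1/5 · 3/20 = 3/100, 1/5 · 1/15 = 1/75, 1/5 · 0 = 0; these sum to 7/60.
Hence P(r = 1 | data) = (1/30) / (7/60) = 2/7.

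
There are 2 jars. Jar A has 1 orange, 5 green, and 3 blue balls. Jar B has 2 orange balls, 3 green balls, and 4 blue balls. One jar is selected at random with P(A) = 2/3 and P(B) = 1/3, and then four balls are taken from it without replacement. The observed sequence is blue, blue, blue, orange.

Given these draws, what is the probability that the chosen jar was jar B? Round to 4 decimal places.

For each hypothesis, P(data | H) works out to: P(data | jar A) = (3/9)(2/8)(1/7)(1/6) = 1/504; P(data | jar B) = (4/9)(3/8)(2/7)(2/6) = 1/63.
Multiplying each by its prior: 2/3 · 1/504 = 1/756, 1/3 · 1/63 = 1/189; summing to 5/756.
Therefore the posterior P(jar B | data) = (1/189) / (5/756) = 4/5.

0.8000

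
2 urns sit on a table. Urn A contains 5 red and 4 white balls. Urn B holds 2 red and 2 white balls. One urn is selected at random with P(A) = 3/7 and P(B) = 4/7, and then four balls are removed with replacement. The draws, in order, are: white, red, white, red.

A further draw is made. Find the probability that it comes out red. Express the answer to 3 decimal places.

0.523

Compute the likelihood of the observed sequence for each case: P(data | urn A) = (4/9)(5/9)(4/9)(5/9) = 0.060966; P(data | urn B) = (2/4)(2/4)(2/4)(2/4) = 0.0625.
The prior-weighted likelihoods are 3/7 · 0.060966 = 0.026128, 4/7 · 0.0625 = 0.035714; these sum to 0.061843.
The posterior is then P(urn A | data) = 0.4225, P(urn B | data) = 0.5775.
The predictive probability is P(red next | data) = (5/9)(0.4225) + (1/2)(0.5775) = 0.52347.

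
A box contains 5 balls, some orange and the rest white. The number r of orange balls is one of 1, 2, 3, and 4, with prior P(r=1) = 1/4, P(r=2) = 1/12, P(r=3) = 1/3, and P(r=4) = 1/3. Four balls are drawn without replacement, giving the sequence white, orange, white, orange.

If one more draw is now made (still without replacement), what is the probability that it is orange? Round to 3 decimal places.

Under each hypothesis, the probability of the observed sequence is: P(data | r = 1) = (4/5)(1/4)(3/3)(0/2) = 0; P(data | r = 2) = (3/5)(2/4)(2/3)(1/2) = 1/10; P(data | r = 3) = (2/5)(3/4)(1/3)(2/2) = 1/10; P(data | r = 4) = (1/5)(4/4)(0/3) = 0.
Multiplying each by its prior: 1/4 · 0 = 0, 1/12 · 1/10 = 1/120, 1/3 · 1/10 = 1/30, 1/3 · 0 = 0; these sum to 1/24.
Normalising, the posterior is P(r = 1 | data) = 0, P(r = 2 | data) = 1/5, P(r = 3 | data) = 4/5, P(r = 4 | data) = 0.
So P(orange next | data) = Σ P(orange next | H) P(H | data) = (0)(1/5) + (1)(4/5) = 4/5.

0.800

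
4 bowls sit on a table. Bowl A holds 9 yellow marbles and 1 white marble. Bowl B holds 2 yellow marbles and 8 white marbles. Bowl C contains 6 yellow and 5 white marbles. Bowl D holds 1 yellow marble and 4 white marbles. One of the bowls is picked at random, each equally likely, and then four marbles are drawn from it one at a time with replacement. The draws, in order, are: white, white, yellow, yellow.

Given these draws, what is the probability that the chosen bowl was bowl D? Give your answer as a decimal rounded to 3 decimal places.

Under each hypothesis, the probability of the observed sequence is: P(data | bowl A) = (1/10)(1/10)(9/10)(9/10) = 0.0081; P(data | bowl B) = (8/10)(8/10)(2/10)(2/10) = 0.0256; P(data | bowl C) = (5/11)(5/11)(6/11)(6/11) = 0.061471; P(data | bowl D) = (4/5)(4/5)(1/5)(1/5) = 0.0256.
The prior-weighted likelihoods are 1/4 · 0.0081 = 0.002025, 1/4 · 0.0256 = 0.0064, 1/4 · 0.061471 = 0.015368, 1/4 · 0.0256 = 0.0064; these sum to 0.030193.
Therefore the posterior P(bowl D | data) = (0.0064) / (0.030193) = 0.21197.

0.212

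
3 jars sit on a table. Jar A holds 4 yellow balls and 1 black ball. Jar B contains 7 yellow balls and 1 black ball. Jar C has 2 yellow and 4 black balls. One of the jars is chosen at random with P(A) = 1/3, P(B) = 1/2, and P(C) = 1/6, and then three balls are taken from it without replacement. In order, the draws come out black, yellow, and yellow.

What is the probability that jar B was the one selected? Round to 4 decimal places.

0.4455

Under each hypothesis, the probability of the observed sequence is: P(data | jar A) = (1/5)(4/4)(3/3) = 1/5; P(data | jar B) = (1/8)(7/7)(6/6) = 1/8; P(data | jar C) = (4/6)(2/5)(1/4) = 1/15.
Multiplying each by its prior: 1/3 · 1/5 = 1/15, 1/2 · 1/8 = 1/16, 1/6 · 1/15 = 1/90; these sum to 101/720.
By Bayes' rule, P(jar B | data) = (1/16) / (101/720) = 45/101.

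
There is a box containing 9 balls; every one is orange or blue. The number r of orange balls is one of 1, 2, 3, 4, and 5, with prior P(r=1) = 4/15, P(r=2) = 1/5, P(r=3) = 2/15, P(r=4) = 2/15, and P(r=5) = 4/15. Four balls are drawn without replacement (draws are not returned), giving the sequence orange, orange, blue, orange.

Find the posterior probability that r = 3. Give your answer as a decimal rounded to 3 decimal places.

0.057

For each hypothesis, P(data | H) works out to: P(data | r = 1) = (1/9)(0/8) = 0; P(data | r = 2) = (2/9)(1/8)(7/7)(0/6) = 0; P(data | r = 3) = (3/9)(2/8)(6/7)(1/6) = 0.011905; P(data | r = 4) = (4/9)(3/8)(5/7)(2/6) = 0.039683; P(data | r = 5) = (5/9)(4/8)(4/7)(3/6) = 0.079365.
Multiplying each by its prior: 4/15 · 0 = 0, 1/5 · 0 = 0, 2/15 · 0.011905 = 0.0015873, 2/15 · 0.039683 = 0.005291, 4/15 · 0.079365 = 0.021164; summing to 0.028042.
By Bayes' rule, P(r = 3 | data) = (0.0015873) / (0.028042) = 0.056604.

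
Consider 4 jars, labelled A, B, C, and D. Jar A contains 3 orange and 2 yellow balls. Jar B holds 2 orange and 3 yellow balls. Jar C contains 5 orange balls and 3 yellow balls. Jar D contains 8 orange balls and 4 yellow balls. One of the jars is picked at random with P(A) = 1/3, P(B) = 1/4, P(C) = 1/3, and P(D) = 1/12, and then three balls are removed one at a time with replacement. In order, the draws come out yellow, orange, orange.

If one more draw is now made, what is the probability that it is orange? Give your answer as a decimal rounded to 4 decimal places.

Under each hypothesis, the probability of the observed sequence is: P(data | jar A) = (2/5)(3/5)(3/5) = 0.144; P(data | jar B) = (3/5)(2/5)(2/5) = 0.096; P(data | jar C) = (3/8)(5/8)(5/8) = 0.14648; P(data | jar D) = (4/12)(8/12)(8/12) = 0.14815.
The prior-weighted likelihoods are 1/3 · 0.144 = 0.048, 1/4 · 0.096 = 0.024, 1/3 · 0.14648 = 0.048828, 1/12 · 0.14815 = 0.012346; summing to 0.13317.
Dividing through by the total gives posterior P(jar A | data) = 0.36043, P(jar B | data) = 0.18022, P(jar C | data) = 0.36665, P(jar D | data) = 0.092704.
So P(orange next | data) = Σ P(orange next | H) P(H | data) = (3/5)(0.36043) + (2/5)(0.18022) + (5/8)(0.36665) + (2/3)(0.092704) = 0.5793.

0.5793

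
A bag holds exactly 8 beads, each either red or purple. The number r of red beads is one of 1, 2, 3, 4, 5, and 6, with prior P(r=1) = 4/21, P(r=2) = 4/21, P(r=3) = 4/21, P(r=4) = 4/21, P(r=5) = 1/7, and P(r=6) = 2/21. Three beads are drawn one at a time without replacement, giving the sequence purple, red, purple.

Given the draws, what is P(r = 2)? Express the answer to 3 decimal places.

0.252

For each hypothesis, P(data | H) works out to: P(data | r = 1) = (7/8)(1/7)(6/6) = 1/8; P(data | r = 2) = (6/8)(2/7)(5/6) = 5/28; P(data | r = 3) = (5/8)(3/7)(4/6) = 5/28; P(data | r = 4) = (4/8)(4/7)(3/6) = 1/7; P(data | r = 5) = (3/8)(5/7)(2/6) = 5/56; P(data | r = 6) = (2/8)(6/7)(1/6) = 1/28.
Weighting by the prior gives 4/21 · 1/8 = 1/42, 4/21 · 5/28 = 5/147, 4/21 · 5/28 = 5/147, 4/21 · 1/7 = 4/147, 1/7 · 5/56 = 5/392, 2/21 · 1/28 = 1/294; these sum to 53/392.
Therefore the posterior P(r = 2 | data) = (5/147) / (53/392) = 40/159.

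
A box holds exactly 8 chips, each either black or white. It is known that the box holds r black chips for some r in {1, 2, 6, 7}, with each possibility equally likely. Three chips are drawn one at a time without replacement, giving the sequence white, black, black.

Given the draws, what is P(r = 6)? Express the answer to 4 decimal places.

0.5263

For each hypothesis, P(data | H) works out to: P(data | r = 1) = (7/8)(1/7)(0/6) = 0; P(data | r = 2) = (6/8)(2/7)(1/6) = 1/28; P(data | r = 6) = (2/8)(6/7)(5/6) = 5/28; P(data | r = 7) = (1/8)(7/7)(6/6) = 1/8.
The prior-weighted likelihoods are 1/4 · 0 = 0, 1/4 · 1/28 = 1/112, 1/4 · 5/28 = 5/112, 1/4 · 1/8 = 1/32; with total 19/224.
Hence P(r = 6 | data) = (5/112) / (19/224) = 10/19.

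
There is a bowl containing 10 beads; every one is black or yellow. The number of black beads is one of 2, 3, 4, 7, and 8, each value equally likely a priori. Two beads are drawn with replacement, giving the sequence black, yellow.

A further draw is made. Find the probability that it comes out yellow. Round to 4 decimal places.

0.5245

The likelihood of the observed sequence under each hypothesis: P(data | r = 2) = (2/10)(8/10) = 4/25; P(data | r = 3) = (3/10)(7/10) = 21/100; P(data | r = 4) = (4/10)(6/10) = 6/25; P(data | r = 7) = (7/10)(3/10) = 21/100; P(data | r = 8) = (8/10)(2/10) = 4/25.
Weighting by the prior gives 1/5 · 4/25 = 4/125, 1/5 · 21/100 = 21/500, 1/5 · 6/25 = 6/125, 1/5 · 21/100 = 21/500, 1/5 · 4/25 = 4/125; these sum to 49/250.
Normalising, the posterior is P(r = 2 | data) = 8/49, P(r = 3 | data) = 3/14, P(r = 4 | data) = 12/49, P(r = 7 | data) = 3/14, P(r = 8 | data) = 8/49.
So P(yellow next | data) = Σ P(yellow next | H) P(H | data) = (4/5)(8/49) + (7/10)(3/14) + (3/5)(12/49) + (3/10)(3/14) + (1/5)(8/49) = 257/490.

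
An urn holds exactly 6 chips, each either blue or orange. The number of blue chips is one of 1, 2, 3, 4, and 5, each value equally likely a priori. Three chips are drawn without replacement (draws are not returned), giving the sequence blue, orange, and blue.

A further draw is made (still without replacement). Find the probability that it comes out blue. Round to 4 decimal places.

0.6000

Compute the likelihood of the observed sequence for each case: P(data | r = 1) = (1/6)(5/5)(0/4) = 0; P(data | r = 2) = (2/6)(4/5)(1/4) = 1/15; P(data | r = 3) = (3/6)(3/5)(2/4) = 3/20; P(data | r = 4) = (4/6)(2/5)(3/4) = 1/5; P(data | r = 5) = (5/6)(1/5)(4/4) = 1/6.
Multiplying each by its prior: 1/5 · 0 = 0, 1/5 · 1/15 = 1/75, 1/5 · 3/20 = 3/100, 1/5 · 1/5 = 1/25, 1/5 · 1/6 = 1/30; summing to 7/60.
Normalising, the posterior is P(r = 1 | data) = 0, P(r = 2 | data) = 4/35, P(r = 3 | data) = 9/35, P(r = 4 | data) = 12/35, P(r = 5 | data) = 2/7.
The predictive probability is P(blue next | data) = (0)(4/35) + (1/3)(9/35) + (2/3)(12/35) + (1)(2/7) = 3/5.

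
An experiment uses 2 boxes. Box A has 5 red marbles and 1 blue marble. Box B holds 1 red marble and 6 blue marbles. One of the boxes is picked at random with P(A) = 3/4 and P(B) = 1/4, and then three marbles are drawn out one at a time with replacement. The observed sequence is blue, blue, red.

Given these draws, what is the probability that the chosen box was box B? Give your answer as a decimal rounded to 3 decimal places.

For each hypothesis, P(data | H) works out to: P(data | box A) = (1/6)(1/6)(5/6) = 0.023148; P(data | box B) = (6/7)(6/7)(1/7) = 0.10496.
Multiplying each by its prior: 3/4 · 0.023148 = 0.017361, 1/4 · 0.10496 = 0.026239; with total 0.0436.
So P(box B | data) = (0.026239) / (0.0436) = 0.60181.

0.602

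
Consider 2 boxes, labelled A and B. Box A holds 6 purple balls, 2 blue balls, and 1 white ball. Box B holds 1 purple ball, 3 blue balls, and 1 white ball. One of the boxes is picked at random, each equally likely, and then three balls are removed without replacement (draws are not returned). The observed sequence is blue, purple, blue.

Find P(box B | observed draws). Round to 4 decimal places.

0.8077

The likelihood of the observed sequence under each hypothesis: P(data | box A) = (2/9)(6/8)(1/7) = 1/42; P(data | box B) = (3/5)(1/4)(2/3) = 1/10.
Multiplying each by its prior: 1/2 · 1/42 = 1/84, 1/2 · 1/10 = 1/20; summing to 13/210.
Therefore the posterior P(box B | data) = (1/20) / (13/210) = 21/26.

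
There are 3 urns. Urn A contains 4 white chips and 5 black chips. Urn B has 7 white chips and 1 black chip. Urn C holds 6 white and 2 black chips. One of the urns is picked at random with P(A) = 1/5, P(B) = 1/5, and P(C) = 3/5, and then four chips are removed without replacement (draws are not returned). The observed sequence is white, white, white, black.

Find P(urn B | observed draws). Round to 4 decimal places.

0.2107

Under each hypothesis, the probability of the observed sequence is: P(data | urn A) = (4/9)(3/8)(2/7)(5/6) = 0.039683; P(data | urn B) = (7/8)(6/7)(5/6)(1/5) = 0.125; P(data | urn C) = (6/8)(5/7)(4/6)(2/5) = 0.14286.
Weighting by the prior gives 1/5 · 0.039683 = 0.0079365, 1/5 · 0.125 = 0.025, 3/5 · 0.14286 = 0.085714; these sum to 0.11865.
Hence P(urn B | data) = (0.025) / (0.11865) = 0.2107.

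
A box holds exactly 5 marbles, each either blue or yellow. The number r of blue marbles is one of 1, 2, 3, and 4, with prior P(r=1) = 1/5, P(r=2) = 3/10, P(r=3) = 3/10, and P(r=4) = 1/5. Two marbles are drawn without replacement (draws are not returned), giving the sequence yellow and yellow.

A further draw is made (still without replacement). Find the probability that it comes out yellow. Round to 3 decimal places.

Under each hypothesis, the probability of the observed sequence is: P(data | r = 1) = (4/5)(3/4) = 3/5; P(data | r = 2) = (3/5)(2/4) = 3/10; P(data | r = 3) = (2/5)(1/4) = 1/10; P(data | r = 4) = (1/5)(0/4) = 0.
Weighting by the prior gives 1/5 · 3/5 = 3/25, 3/10 · 3/10 = 9/100, 3/10 · 1/10 = 3/100, 1/5 · 0 = 0; these sum to 6/25.
Normalising, the posterior is P(r = 1 | data) = 1/2, P(r = 2 | data) = 3/8, P(r = 3 | data) = 1/8, P(r = 4 | data) = 0.
The predictive probability is P(yellow next | data) = (2/3)(1/2) + (1/3)(3/8) + (0)(1/8) = 11/24.

0.458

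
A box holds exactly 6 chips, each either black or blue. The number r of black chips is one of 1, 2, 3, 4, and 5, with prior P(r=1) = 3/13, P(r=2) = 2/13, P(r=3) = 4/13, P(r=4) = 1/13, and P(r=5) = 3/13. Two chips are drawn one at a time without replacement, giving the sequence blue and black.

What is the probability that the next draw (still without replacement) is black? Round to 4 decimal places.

0.4778

The likelihood of the observed sequence under each hypothesis: P(data | r = 1) = (5/6)(1/5) = 1/6; P(data | r = 2) = (4/6)(2/5) = 4/15; P(data | r = 3) = (3/6)(3/5) = 3/10; P(data | r = 4) = (2/6)(4/5) = 4/15; P(data | r = 5) = (1/6)(5/5) = 1/6.
Weighting by the prior gives 3/13 · 1/6 = 1/26, 2/13 · 4/15 = 8/195, 4/13 · 3/10 = 6/65, 1/13 · 4/15 = 4/195, 3/13 · 1/6 = 1/26; with total 3/13.
The posterior is then P(r = 1 | data) = 1/6, P(r = 2 | data) = 8/45, P(r = 3 | data) = 2/5, P(r = 4 | data) = 4/45, P(r = 5 | data) = 1/6.
So P(black next | data) = Σ P(black next | H) P(H | data) = (0)(1/6) + (1/4)(8/45) + (1/2)(2/5) + (3/4)(4/45) + (1)(1/6) = 43/90.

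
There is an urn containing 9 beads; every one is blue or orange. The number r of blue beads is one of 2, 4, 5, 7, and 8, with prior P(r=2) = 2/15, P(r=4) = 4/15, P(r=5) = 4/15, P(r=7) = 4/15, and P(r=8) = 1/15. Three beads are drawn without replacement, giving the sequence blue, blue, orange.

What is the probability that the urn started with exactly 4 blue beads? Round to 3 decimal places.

0.245

Under each hypothesis, the probability of the observed sequence is: P(data | r = 2) = (2/9)(1/8)(7/7) = 1/36; P(data | r = 4) = (4/9)(3/8)(5/7) = 5/42; P(data | r = 5) = (5/9)(4/8)(4/7) = 10/63; P(data | r = 7) = (7/9)(6/8)(2/7) = 1/6; P(data | r = 8) = (8/9)(7/8)(1/7) = 1/9.
The prior-weighted likelihoods are 2/15 · 1/36 = 1/270, 4/15 · 5/42 = 2/63, 4/15 · 10/63 = 8/189, 4/15 · 1/6 = 2/45, 1/15 · 1/9 = 1/135; with total 7/54.
Hence P(r = 4 | data) = (2/63) / (7/54) = 12/49.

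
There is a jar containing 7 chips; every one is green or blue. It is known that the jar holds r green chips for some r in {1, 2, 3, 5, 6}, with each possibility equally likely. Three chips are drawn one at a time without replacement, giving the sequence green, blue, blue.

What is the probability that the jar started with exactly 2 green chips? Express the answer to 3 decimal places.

The likelihood of the observed sequence under each hypothesis: P(data | r = 1) = (1/7)(6/6)(5/5) = 1/7; P(data | r = 2) = (2/7)(5/6)(4/5) = 4/21; P(data | r = 3) = (3/7)(4/6)(3/5) = 6/35; P(data | r = 5) = (5/7)(2/6)(1/5) = 1/21; P(data | r = 6) = (6/7)(1/6)(0/5) = 0.
Weighting by the prior gives 1/5 · 1/7 = 1/35, 1/5 · 4/21 = 4/105, 1/5 · 6/35 = 6/175, 1/5 · 1/21 = 1/105, 1/5 · 0 = 0; summing to 58/525.
By Bayes' rule, P(r = 2 | data) = (4/105) / (58/525) = 10/29.

0.345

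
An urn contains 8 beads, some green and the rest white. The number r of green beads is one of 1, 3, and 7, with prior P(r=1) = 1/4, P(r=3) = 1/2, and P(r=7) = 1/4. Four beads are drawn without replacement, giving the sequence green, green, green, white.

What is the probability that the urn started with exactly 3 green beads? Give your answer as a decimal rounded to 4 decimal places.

Under each hypothesis, the probability of the observed sequence is: P(data | r = 1) = (1/8)(0/7) = 0; P(data | r = 3) = (3/8)(2/7)(1/6)(5/5) = 1/56; P(data | r = 7) = (7/8)(6/7)(5/6)(1/5) = 1/8.
Weighting by the prior gives 1/4 · 0 = 0, 1/2 · 1/56 = 1/112, 1/4 · 1/8 = 1/32; these sum to 9/224.
So P(r = 3 | data) = (1/112) / (9/224) = 2/9.

0.2222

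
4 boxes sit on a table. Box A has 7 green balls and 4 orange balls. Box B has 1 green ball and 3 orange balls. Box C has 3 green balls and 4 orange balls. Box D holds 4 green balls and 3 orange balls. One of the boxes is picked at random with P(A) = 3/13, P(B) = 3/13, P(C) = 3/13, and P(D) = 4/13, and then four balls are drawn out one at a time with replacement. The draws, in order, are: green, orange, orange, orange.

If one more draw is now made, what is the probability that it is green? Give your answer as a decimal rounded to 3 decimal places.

For each hypothesis, P(data | H) works out to: P(data | box A) = (7/11)(4/11)(4/11)(4/11) = 0.030599; P(data | box B) = (1/4)(3/4)(3/4)(3/4) = 0.10547; P(data | box C) = (3/7)(4/7)(4/7)(4/7) = 0.079967; P(data | box D) = (4/7)(3/7)(3/7)(3/7) = 0.044981.
Multiplying each by its prior: 3/13 · 0.030599 = 0.0070613, 3/13 · 0.10547 = 0.024339, 3/13 · 0.079967 = 0.018454, 4/13 · 0.044981 = 0.01384; these sum to 0.063694.
The posterior is then P(box A | data) = 0.11086, P(box B | data) = 0.38212, P(box C | data) = 0.28972, P(box D | data) = 0.21729.
So P(green next | data) = Σ P(green next | H) P(H | data) = (7/11)(0.11086) + (1/4)(0.38212) + (3/7)(0.28972) + (4/7)(0.21729) = 0.41441.

0.414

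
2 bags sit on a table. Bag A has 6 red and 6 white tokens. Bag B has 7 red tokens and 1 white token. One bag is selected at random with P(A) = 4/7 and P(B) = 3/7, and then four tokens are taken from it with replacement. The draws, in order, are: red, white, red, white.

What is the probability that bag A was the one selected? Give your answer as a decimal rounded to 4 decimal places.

0.8745

For each hypothesis, P(data | H) works out to: P(data | bag A) = (6/12)(6/12)(6/12)(6/12) = 0.0625; P(data | bag B) = (7/8)(1/8)(7/8)(1/8) = 0.011963.
Weighting by the prior gives 4/7 · 0.0625 = 0.035714, 3/7 · 0.011963 = 0.005127; summing to 0.040841.
So P(bag A | data) = (0.035714) / (0.040841) = 0.87447.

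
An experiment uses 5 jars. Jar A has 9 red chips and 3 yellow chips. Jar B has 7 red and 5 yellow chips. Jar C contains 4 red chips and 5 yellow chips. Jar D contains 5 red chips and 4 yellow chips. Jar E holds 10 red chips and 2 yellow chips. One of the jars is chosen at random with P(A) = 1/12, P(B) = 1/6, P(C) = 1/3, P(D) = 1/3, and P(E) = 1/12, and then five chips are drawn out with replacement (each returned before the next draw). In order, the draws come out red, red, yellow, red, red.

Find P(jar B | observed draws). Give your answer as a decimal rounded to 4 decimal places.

Under each hypothesis, the probability of the observed sequence is: P(data | jar A) = (9/12)(9/12)(3/12)(9/12)(9/12) = 0.079102; P(data | jar B) = (7/12)(7/12)(5/12)(7/12)(7/12) = 0.048245; P(data | jar C) = (4/9)(4/9)(5/9)(4/9)(4/9) = 0.021677; P(data | jar D) = (5/9)(5/9)(4/9)(5/9)(5/9) = 0.042338; P(data | jar E) = (10/12)(10/12)(2/12)(10/12)(10/12) = 0.080376.
The prior-weighted likelihoods are 1/12 · 0.079102 = 0.0065918, 1/6 · 0.048245 = 0.0080409, 1/3 · 0.021677 = 0.0072256, 1/3 · 0.042338 = 0.014113, 1/12 · 0.080376 = 0.006698; these sum to 0.042669.
So P(jar B | data) = (0.0080409) / (0.042669) = 0.18845.

0.1884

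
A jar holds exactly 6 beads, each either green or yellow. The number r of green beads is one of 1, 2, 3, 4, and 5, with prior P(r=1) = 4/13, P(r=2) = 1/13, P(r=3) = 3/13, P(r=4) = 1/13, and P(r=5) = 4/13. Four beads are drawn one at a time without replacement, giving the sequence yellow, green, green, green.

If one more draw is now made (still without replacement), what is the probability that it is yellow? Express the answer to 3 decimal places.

For each hypothesis, P(data | H) works out to: P(data | r = 1) = (5/6)(1/5)(0/4) = 0; P(data | r = 2) = (4/6)(2/5)(1/4)(0/3) = 0; P(data | r = 3) = (3/6)(3/5)(2/4)(1/3) = 1/20; P(data | r = 4) = (2/6)(4/5)(3/4)(2/3) = 2/15; P(data | r = 5) = (1/6)(5/5)(4/4)(3/3) = 1/6.
Weighting by the prior gives 4/13 · 0 = 0, 1/13 · 0 = 0, 3/13 · 1/20 = 3/260, 1/13 · 2/15 = 2/195, 4/13 · 1/6 = 2/39; summing to 19/260.
The posterior is then P(r = 1 | data) = 0, P(r = 2 | data) = 0, P(r = 3 | data) = 3/19, P(r = 4 | data) = 8/57, P(r = 5 | data) = 40/57.
Averaging over the posterior, P(yellow next | data) = (1)(3/19) + (1/2)(8/57) + (0)(40/57) = 13/57.

0.228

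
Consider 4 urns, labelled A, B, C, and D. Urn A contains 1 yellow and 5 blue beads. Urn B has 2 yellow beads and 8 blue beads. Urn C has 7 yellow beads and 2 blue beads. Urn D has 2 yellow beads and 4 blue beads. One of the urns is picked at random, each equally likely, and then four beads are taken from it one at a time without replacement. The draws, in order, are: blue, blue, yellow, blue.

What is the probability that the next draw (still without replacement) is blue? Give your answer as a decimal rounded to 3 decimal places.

0.795

Under each hypothesis, the probability of the observed sequence is: P(data | urn A) = (5/6)(4/5)(1/4)(3/3) = 1/6; P(data | urn B) = (8/10)(7/9)(2/8)(6/7) = 2/15; P(data | urn C) = (2/9)(1/8)(7/7)(0/6) = 0; P(data | urn D) = (4/6)(3/5)(2/4)(2/3) = 2/15.
The prior-weighted likelihoods are 1/4 · 1/6 = 1/24, 1/4 · 2/15 = 1/30, 1/4 · 0 = 0, 1/4 · 2/15 = 1/30; these sum to 13/120.
The posterior is then P(urn A | data) = 5/13, P(urn B | data) = 4/13, P(urn C | data) = 0, P(urn D | data) = 4/13.
So P(blue next | data) = Σ P(blue next | H) P(H | data) = (1)(5/13) + (5/6)(4/13) + (1/2)(4/13) = 31/39.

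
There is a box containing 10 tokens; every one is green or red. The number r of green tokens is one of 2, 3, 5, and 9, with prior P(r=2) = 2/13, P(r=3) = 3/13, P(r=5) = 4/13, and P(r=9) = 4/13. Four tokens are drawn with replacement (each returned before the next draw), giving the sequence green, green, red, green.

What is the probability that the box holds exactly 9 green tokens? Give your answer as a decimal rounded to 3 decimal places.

0.477

Compute the likelihood of the observed sequence for each case: P(data | r = 2) = (2/10)(2/10)(8/10)(2/10) = 0.0064; P(data | r = 3) = (3/10)(3/10)(7/10)(3/10) = 0.0189; P(data | r = 5) = (5/10)(5/10)(5/10)(5/10) = 0.0625; P(data | r = 9) = (9/10)(9/10)(1/10)(9/10) = 0.0729.
Weighting by the prior gives 2/13 · 0.0064 = 0.00098462, 3/13 · 0.0189 = 0.0043615, 4/13 · 0.0625 = 0.019231, 4/13 · 0.0729 = 0.022431; with total 0.047008.
By Bayes' rule, P(r = 9 | data) = (0.022431) / (0.047008) = 0.47717.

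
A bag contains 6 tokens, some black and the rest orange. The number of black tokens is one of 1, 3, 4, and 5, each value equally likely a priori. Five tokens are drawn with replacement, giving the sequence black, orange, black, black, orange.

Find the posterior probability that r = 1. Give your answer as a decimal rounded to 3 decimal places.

Under each hypothesis, the probability of the observed sequence is: P(data | r = 1) = (1/6)(5/6)(1/6)(1/6)(5/6) = 0.003215; P(data | r = 3) = (3/6)(3/6)(3/6)(3/6)(3/6) = 0.03125; P(data | r = 4) = (4/6)(2/6)(4/6)(4/6)(2/6) = 0.032922; P(data | r = 5) = (5/6)(1/6)(5/6)(5/6)(1/6) = 0.016075.
Weighting by the prior gives 1/4 · 0.003215 = 0.00080376, 1/4 · 0.03125 = 0.0078125, 1/4 · 0.032922 = 0.0082305, 1/4 · 0.016075 = 0.0040188; with total 0.020865.
Hence P(r = 1 | data) = (0.00080376) / (0.020865) = 0.038521.

0.039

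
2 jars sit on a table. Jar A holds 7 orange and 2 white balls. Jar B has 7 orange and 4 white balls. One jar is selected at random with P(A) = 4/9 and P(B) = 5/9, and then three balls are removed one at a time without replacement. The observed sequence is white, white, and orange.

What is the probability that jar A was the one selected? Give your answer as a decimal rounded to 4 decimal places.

For each hypothesis, P(data | H) works out to: P(data | jar A) = (2/9)(1/8)(7/7) = 1/36; P(data | jar B) = (4/11)(3/10)(7/9) = 14/165.
Weighting by the prior gives 4/9 · 1/36 = 1/81, 5/9 · 14/165 = 14/297; summing to 53/891.
So P(jar A | data) = (1/81) / (53/891) = 11/53.

0.2075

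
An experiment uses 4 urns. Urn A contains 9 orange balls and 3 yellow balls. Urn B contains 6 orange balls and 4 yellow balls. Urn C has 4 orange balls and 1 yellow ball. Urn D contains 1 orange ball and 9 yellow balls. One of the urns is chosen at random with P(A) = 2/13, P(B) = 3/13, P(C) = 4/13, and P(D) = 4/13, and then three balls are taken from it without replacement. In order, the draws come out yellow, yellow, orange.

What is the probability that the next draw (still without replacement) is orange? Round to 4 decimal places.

0.3671

For each hypothesis, P(data | H) works out to: P(data | urn A) = (3/12)(2/11)(9/10) = 0.040909; P(data | urn B) = (4/10)(3/9)(6/8) = 0.1; P(data | urn C) = (1/5)(0/4) = 0; P(data | urn D) = (9/10)(8/9)(1/8) = 0.1.
Weighting by the prior gives 2/13 · 0.040909 = 0.0062937, 3/13 · 0.1 = 0.023077, 4/13 · 0 = 0, 4/13 · 0.1 = 0.030769; summing to 0.06014.
Normalising, the posterior is P(urn A | data) = 0.10465, P(urn B | data) = 0.38372, P(urn C | data) = 0, P(urn D | data) = 0.51163.
Averaging over the posterior, P(orange next | data) = (8/9)(0.10465) + (5/7)(0.38372) + (0)(0.51163) = 0.36711.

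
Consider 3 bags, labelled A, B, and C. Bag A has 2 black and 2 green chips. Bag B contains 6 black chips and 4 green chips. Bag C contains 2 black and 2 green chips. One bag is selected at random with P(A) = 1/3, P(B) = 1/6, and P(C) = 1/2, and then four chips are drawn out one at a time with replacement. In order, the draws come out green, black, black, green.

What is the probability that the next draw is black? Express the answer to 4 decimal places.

0.5156

Compute the likelihood of the observed sequence for each case: P(data | bag A) = (2/4)(2/4)(2/4)(2/4) = 0.0625; P(data | bag B) = (4/10)(6/10)(6/10)(4/10) = 0.0576; P(data | bag C) = (2/4)(2/4)(2/4)(2/4) = 0.0625.
Weighting by the prior gives 1/3 · 0.0625 = 0.020833, 1/6 · 0.0576 = 0.0096, 1/2 · 0.0625 = 0.03125; with total 0.061683.
Dividing through by the total gives posterior P(bag A | data) = 0.33775, P(bag B | data) = 0.15563, P(bag C | data) = 0.50662.
So P(black next | data) = Σ P(black next | H) P(H | data) = (1/2)(0.33775) + (3/5)(0.15563) + (1/2)(0.50662) = 0.51556.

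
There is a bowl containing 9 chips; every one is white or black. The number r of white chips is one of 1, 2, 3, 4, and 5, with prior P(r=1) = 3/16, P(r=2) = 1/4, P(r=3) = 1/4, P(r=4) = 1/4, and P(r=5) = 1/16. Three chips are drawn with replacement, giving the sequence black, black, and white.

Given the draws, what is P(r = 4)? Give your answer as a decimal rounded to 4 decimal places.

The likelihood of the observed sequence under each hypothesis: P(data | r = 1) = (8/9)(8/9)(1/9) = 0.087791; P(data | r = 2) = (7/9)(7/9)(2/9) = 0.13443; P(data | r = 3) = (6/9)(6/9)(3/9) = 0.14815; P(data | r = 4) = (5/9)(5/9)(4/9) = 0.13717; P(data | r = 5) = (4/9)(4/9)(5/9) = 0.10974.
The prior-weighted likelihoods are 3/16 · 0.087791 = 0.016461, 1/4 · 0.13443 = 0.033608, 1/4 · 0.14815 = 0.037037, 1/4 · 0.13717 = 0.034294, 1/16 · 0.10974 = 0.0068587; summing to 0.12826.
So P(r = 4 | data) = (0.034294) / (0.12826) = 0.26738.

0.2674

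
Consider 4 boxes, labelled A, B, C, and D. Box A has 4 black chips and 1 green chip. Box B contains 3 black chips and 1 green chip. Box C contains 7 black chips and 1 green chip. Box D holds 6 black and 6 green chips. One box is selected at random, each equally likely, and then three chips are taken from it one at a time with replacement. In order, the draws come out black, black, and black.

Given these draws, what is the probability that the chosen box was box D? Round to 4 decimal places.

0.0723

For each hypothesis, P(data | H) works out to: P(data | box A) = (4/5)(4/5)(4/5) = 0.512; P(data | box B) = (3/4)(3/4)(3/4) = 0.42188; P(data | box C) = (7/8)(7/8)(7/8) = 0.66992; P(data | box D) = (6/12)(6/12)(6/12) = 0.125.
The prior-weighted likelihoods are 1/4 · 0.512 = 0.128, 1/4 · 0.42188 = 0.10547, 1/4 · 0.66992 = 0.16748, 1/4 · 0.125 = 0.03125; summing to 0.4322.
Therefore the posterior P(box D | data) = (0.03125) / (0.4322) = 0.072305.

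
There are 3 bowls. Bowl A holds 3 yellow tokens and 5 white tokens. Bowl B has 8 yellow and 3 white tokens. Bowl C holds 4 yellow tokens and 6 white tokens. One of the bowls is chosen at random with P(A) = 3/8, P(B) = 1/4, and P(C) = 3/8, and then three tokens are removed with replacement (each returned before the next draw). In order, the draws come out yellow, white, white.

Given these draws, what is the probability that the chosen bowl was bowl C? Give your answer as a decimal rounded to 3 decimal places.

0.441

The likelihood of the observed sequence under each hypothesis: P(data | bowl A) = (3/8)(5/8)(5/8) = 0.14648; P(data | bowl B) = (8/11)(3/11)(3/11) = 0.054095; P(data | bowl C) = (4/10)(6/10)(6/10) = 0.144.
Weighting by the prior gives 3/8 · 0.14648 = 0.054932, 1/4 · 0.054095 = 0.013524, 3/8 · 0.144 = 0.054; summing to 0.12246.
So P(bowl C | data) = (0.054) / (0.12246) = 0.44098.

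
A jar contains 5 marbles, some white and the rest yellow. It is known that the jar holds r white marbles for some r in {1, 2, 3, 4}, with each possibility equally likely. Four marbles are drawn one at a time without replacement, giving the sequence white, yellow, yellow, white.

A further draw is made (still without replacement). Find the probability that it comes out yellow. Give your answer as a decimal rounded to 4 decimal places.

0.5000

Under each hypothesis, the probability of the observed sequence is: P(data | r = 1) = (1/5)(4/4)(3/3)(0/2) = 0; P(data | r = 2) = (2/5)(3/4)(2/3)(1/2) = 1/10; P(data | r = 3) = (3/5)(2/4)(1/3)(2/2) = 1/10; P(data | r = 4) = (4/5)(1/4)(0/3) = 0.
The prior-weighted likelihoods are 1/4 · 0 = 0, 1/4 · 1/10 = 1/40, 1/4 · 1/10 = 1/40, 1/4 · 0 = 0; with total 1/20.
The posterior is then P(r = 1 | data) = 0, P(r = 2 | data) = 1/2, P(r = 3 | data) = 1/2, P(r = 4 | data) = 0.
Averaging over the posterior, P(yellow next | data) = (1)(1/2) + (0)(1/2) = 1/2.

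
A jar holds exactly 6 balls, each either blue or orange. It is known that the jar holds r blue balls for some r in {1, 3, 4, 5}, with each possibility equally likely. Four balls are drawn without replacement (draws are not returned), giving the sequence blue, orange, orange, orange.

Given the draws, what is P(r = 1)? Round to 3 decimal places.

For each hypothesis, P(data | H) works out to: P(data | r = 1) = (1/6)(5/5)(4/4)(3/3) = 1/6; P(data | r = 3) = (3/6)(3/5)(2/4)(1/3) = 1/20; P(data | r = 4) = (4/6)(2/5)(1/4)(0/3) = 0; P(data | r = 5) = (5/6)(1/5)(0/4) = 0.
The prior-weighted likelihoods are 1/4 · 1/6 = 1/24, 1/4 · 1/20 = 1/80, 1/4 · 0 = 0, 1/4 · 0 = 0; these sum to 13/240.
By Bayes' rule, P(r = 1 | data) = (1/24) / (13/240) = 10/13.

0.769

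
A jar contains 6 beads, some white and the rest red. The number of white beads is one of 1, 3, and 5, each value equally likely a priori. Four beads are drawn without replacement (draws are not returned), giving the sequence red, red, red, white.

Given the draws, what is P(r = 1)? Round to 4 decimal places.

For each hypothesis, P(data | H) works out to: P(data | r = 1) = (5/6)(4/5)(3/4)(1/3) = 1/6; P(data | r = 3) = (3/6)(2/5)(1/4)(3/3) = 1/20; P(data | r = 5) = (1/6)(0/5) = 0.
Weighting by the prior gives 1/3 · 1/6 = 1/18, 1/3 · 1/20 = 1/60, 1/3 · 0 = 0; with total 13/180.
By Bayes' rule, P(r = 1 | data) = (1/18) / (13/180) = 10/13.

0.7692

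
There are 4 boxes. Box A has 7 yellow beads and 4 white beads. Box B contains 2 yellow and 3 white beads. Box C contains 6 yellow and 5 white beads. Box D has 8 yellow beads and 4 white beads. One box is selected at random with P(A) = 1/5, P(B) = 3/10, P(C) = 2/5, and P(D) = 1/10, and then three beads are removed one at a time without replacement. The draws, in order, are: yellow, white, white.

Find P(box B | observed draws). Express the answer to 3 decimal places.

For each hypothesis, P(data | H) works out to: P(data | box A) = (7/11)(4/10)(3/9) = 14/165; P(data | box B) = (2/5)(3/4)(2/3) = 1/5; P(data | box C) = (6/11)(5/10)(4/9) = 4/33; P(data | box D) = (8/12)(4/11)(3/10) = 4/55.
The prior-weighted likelihoods are 1/5 · 14/165 = 14/825, 3/10 · 1/5 = 3/50, 2/5 · 4/33 = 8/165, 1/10 · 4/55 = 2/275; with total 73/550.
By Bayes' rule, P(box B | data) = (3/50) / (73/550) = 33/73.

0.452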